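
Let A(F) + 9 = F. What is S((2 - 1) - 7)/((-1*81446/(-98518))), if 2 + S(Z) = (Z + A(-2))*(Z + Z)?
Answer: 9950318/40723 ≈ 244.34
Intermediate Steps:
A(F) = -9 + F
S(Z) = -2 + 2*Z*(-11 + Z) (S(Z) = -2 + (Z + (-9 - 2))*(Z + Z) = -2 + (Z - 11)*(2*Z) = -2 + (-11 + Z)*(2*Z) = -2 + 2*Z*(-11 + Z))
S((2 - 1) - 7)/((-1*81446/(-98518))) = (-2 - 22*((2 - 1) - 7) + 2*((2 - 1) - 7)**2)/((-1*81446/(-98518))) = (-2 - 22*(1 - 7) + 2*(1 - 7)**2)/((-81446*(-1/98518))) = (-2 - 22*(-6) + 2*(-6)**2)/(40723/49259) = (-2 + 132 + 2*36)*(49259/40723) = (-2 + 132 + 72)*(49259/40723) = 202*(49259/40723) = 9950318/40723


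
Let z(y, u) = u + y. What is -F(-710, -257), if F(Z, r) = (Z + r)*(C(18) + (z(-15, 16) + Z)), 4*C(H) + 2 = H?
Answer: -681735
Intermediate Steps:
C(H) = -½ + H/4
F(Z, r) = (5 + Z)*(Z + r) (F(Z, r) = (Z + r)*((-½ + (¼)*18) + ((16 - 15) + Z)) = (Z + r)*((-½ + 9/2) + (1 + Z)) = (Z + r)*(4 + (1 + Z)) = (Z + r)*(5 + Z) = (5 + Z)*(Z + r))
-F(-710, -257) = -((-710)² + 5*(-710) + 5*(-257) - 710*(-257)) = -(504100 - 3550 - 1285 + 182470) = -1*681735 = -681735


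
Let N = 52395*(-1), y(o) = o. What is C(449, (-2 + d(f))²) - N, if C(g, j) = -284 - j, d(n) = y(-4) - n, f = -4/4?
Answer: 52086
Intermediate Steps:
f = -1 (f = -4*¼ = -1)
d(n) = -4 - n
N = -52395
C(449, (-2 + d(f))²) - N = (-284 - (-2 + (-4 - 1*(-1)))²) - 1*(-52395) = (-284 - (-2 + (-4 + 1))²) + 52395 = (-284 - (-2 - 3)²) + 52395 = (-284 - 1*(-5)²) + 52395 = (-284 - 1*25) + 52395 = (-284 - 25) + 52395 = -309 + 52395 = 52086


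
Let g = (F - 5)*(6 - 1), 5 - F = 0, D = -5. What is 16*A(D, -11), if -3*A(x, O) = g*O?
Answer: 0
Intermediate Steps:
F = 5 (F = 5 - 1*0 = 5 + 0 = 5)
g = 0 (g = (5 - 5)*(6 - 1) = 0*5 = 0)
A(x, O) = 0 (A(x, O) = -0*O = -⅓*0 = 0)
16*A(D, -11) = 16*0 = 0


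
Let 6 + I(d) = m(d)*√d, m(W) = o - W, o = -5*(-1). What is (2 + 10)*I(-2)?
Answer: -72 + 84*I*√2 ≈ -72.0 + 118.79*I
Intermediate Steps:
o = 5
m(W) = 5 - W
I(d) = -6 + √d*(5 - d) (I(d) = -6 + (5 - d)*√d = -6 + √d*(5 - d))
(2 + 10)*I(-2) = (2 + 10)*(-6 + √(-2)*(5 - 1*(-2))) = 12*(-6 + (I*√2)*(5 + 2)) = 12*(-6 + (I*√2)*7) = 12*(-6 + 7*I*√2) = -72 + 84*I*√2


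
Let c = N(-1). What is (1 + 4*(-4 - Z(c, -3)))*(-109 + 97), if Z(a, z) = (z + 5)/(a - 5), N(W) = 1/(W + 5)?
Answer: 3036/19 ≈ 159.79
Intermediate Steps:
N(W) = 1/(5 + W)
c = ¼ (c = 1/(5 - 1) = 1/4 = ¼ ≈ 0.25000)
Z(a, z) = (5 + z)/(-5 + a)
(1 + 4*(-4 - Z(c, -3)))*(-109 + 97) = (1 + 4*(-4 - (5 - 3)/(-5 + ¼)))*(-109 + 97) = (1 + 4*(-4 - 2/(-19/4)))*(-12) = (1 + 4*(-4 - (-4)*2/19))*(-12) = (1 + 4*(-4 - 1*(-8/19)))*(-12) = (1 + 4*(-4 + 8/19))*(-12) = (1 + 4*(-68/19))*(-12) = (1 - 272/19)*(-12) = -253/19*(-12) = 3036/19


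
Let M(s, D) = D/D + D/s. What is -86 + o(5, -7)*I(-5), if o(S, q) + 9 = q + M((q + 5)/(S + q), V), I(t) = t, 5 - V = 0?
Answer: -36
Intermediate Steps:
V = 5 (V = 5 - 1*0 = 5 + 0 = 5)
M(s, D) = 1 + D/s
o(S, q) = -9 + q + (5 + (5 + q)/(S + q))*(S + q)/(5 + q) (o(S, q) = -9 + (q + (5 + (q + 5)/(S + q))/(((q + 5)/(S + q)))) = -9 + (q + (5 + (5 + q)/(S + q))/(((5 + q)/(S + q)))) = -9 + (q + ((S + q)/(5 + q))*(5 + (5 + q)/(S + q))) = -9 + (q + (5 + (5 + q)/(S + q))*(S + q)/(5 + q)) = -9 + q + (5 + (5 + q)/(S + q))*(S + q)/(5 + q))
-86 + o(5, -7)*I(-5) = -86 + ((-40 + (-7)² + 2*(-7) + 5*5)/(5 - 7))*(-5) = -86 + ((-40 + 49 - 14 + 25)/(-2))*(-5) = -86 - ½*20*(-5) = -86 - 10*(-5) = -86 + 50 = -36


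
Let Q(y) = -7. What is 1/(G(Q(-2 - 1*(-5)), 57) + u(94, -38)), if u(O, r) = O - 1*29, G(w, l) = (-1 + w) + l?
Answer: 1/114 ≈ 0.0087719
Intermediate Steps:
G(w, l) = -1 + l + w
u(O, r) = -29 + O (u(O, r) = O - 29 = -29 + O)
1/(G(Q(-2 - 1*(-5)), 57) + u(94, -38)) = 1/((-1 + 57 - 7) + (-29 + 94)) = 1/(49 + 65) = 1/114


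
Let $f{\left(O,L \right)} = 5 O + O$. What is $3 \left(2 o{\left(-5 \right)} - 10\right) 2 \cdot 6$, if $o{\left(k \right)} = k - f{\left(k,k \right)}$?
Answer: $1440$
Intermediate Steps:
$f{\left(O,L \right)} = 6 O$
$o{\left(k \right)} = - 5 k$ ($o{\left(k \right)} = k - 6 k = - 5 k$)
$3 \left(2 o{\left(-5 \right)} - 10\right) 2 \cdot 6 = 3 \left(2 \left(\left(-5\right) \left(-5\right)\right) - 10\right) 2 \cdot 6 = 3 \left(2 \cdot 25 - 10\right) 12 = 3 \left(50 - 10\right) 12 = 3 \cdot 40 \cdot 12 = 3 \cdot 480 = 1440$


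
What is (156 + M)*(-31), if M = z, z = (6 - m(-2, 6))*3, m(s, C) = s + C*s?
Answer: -6696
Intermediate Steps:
z = 60 (z = (6 - (-2)*(1 + 6))*3 = (6 - (-2)*7)*3 = (6 - 1*(-14))*3 = (6 + 14)*3 = 20*3 = 60)
M = 60
(156 + M)*(-31) = (156 + 60)*(-31) = 216*(-31) = -6696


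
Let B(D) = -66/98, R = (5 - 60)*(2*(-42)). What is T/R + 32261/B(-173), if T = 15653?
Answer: -221294807/4620 ≈ -47899.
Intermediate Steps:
R = 4620 (R = -55*(-84) = 4620)
B(D) = -33/49 (B(D) = -66*1/98 = -33/49)
T/R + 32261/B(-173) = 15653/4620 + 32261/(-33/49) = 15653*(1/4620) + 32261*(-49/33) = 1423/420 - 1580789/33 = -221294807/4620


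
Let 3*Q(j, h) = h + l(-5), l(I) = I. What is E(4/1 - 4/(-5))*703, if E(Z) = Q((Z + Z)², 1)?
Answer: -2812/3 ≈ -937.33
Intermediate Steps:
Q(j, h) = -5/3 + h/3 (Q(j, h) = (h - 5)/3 = (-5 + h)/3 = -5/3 + h/3)
E(Z) = -4/3 (E(Z) = -5/3 + (⅓)*1 = -5/3 + ⅓ = -4/3)
E(4/1 - 4/(-5))*703 = -4/3*703 = -2812/3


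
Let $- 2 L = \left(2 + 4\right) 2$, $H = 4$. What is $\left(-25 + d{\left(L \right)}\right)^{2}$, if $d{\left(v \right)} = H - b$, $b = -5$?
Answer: $256$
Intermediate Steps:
$L = -6$ ($L = - \frac{\left(2 + 4\right) 2}{2} = - \frac{6 \cdot 2}{2} = \left(- \frac{1}{2}\right) 12 = -6$)
$d{\left(v \right)} = 9$ ($d{\left(v \right)} = 4 - -5 = 4 + 5 = 9$)
$\left(-25 + d{\left(L \right)}\right)^{2} = \left(-25 + 9\right)^{2} = \left(-16\right)^{2} = 256$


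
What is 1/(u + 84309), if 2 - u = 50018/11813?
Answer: 11813/995915825 ≈ 1.1861e-5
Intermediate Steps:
u = -26392/11813 (u = 2 - 50018/11813 = -26392/11813 ≈ -2.2341)
1/(u + 84309) = 1/(-26392/11813 + 84309) = 1/(995915825/11813) = 11813/995915825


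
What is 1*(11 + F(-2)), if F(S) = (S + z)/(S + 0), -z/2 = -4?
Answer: 8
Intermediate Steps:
z = 8 (z = -2*(-4) = 8)
F(S) = (8 + S)/S (F(S) = (S + 8)/(S + 0) = (8 + S)/S)
1*(11 + F(-2)) = 1*(11 + (8 - 2)/(-2)) = 1*(11 - ½*6) = 1*(11 - 3) = 1*8 = 8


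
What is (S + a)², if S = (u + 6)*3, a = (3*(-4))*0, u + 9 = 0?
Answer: 81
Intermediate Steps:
u = -9 (u = -9 + 0 = -9)
a = 0 (a = -12*0 = 0)
S = -9 (S = (-9 + 6)*3 = -3*3 = -9)
(S + a)² = (-9 + 0)² = (-9)² = 81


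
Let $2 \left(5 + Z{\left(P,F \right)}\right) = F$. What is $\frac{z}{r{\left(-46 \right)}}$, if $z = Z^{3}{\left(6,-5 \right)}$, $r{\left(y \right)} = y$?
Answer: $\frac{3375}{368} \approx 9.1712$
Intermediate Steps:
$Z{\left(P,F \right)} = -5 + \frac{F}{2}$
$z = - \frac{3375}{8}$ ($z = \left(-5 + \frac{1}{2} \left(-5\right)\right)^{3} = \left(-5 - \frac{5}{2}\right)^{3} = \left(- \frac{15}{2}\right)^{3} = - \frac{3375}{8} \approx -421.88$)
$\frac{z}{r{\left(-46 \right)}} = - \frac{3375}{8 \left(-46\right)} = \left(- \frac{3375}{8}\right) \left(- \frac{1}{46}\right) = \frac{3375}{368}$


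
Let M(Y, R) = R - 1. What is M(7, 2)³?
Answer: 1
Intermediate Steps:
M(Y, R) = -1 + R
M(7, 2)³ = (-1 + 2)³ = 1³ = 1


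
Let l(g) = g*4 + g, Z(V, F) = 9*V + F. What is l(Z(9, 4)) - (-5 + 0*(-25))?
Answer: 430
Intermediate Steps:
Z(V, F) = F + 9*V
l(g) = 5*g (l(g) = 4*g + g = 5*g)
l(Z(9, 4)) - (-5 + 0*(-25)) = 5*(4 + 9*9) - (-5 + 0*(-25)) = 5*(4 + 81) - (-5 + 0) = 5*85 - 1*(-5) = 425 + 5 = 430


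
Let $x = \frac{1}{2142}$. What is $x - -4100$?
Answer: $\frac{8782201}{2142} \approx 4100.0$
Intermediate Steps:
$x = \frac{1}{2142} \approx 0.00046685$
$x - -4100 = \frac{1}{2142} - -4100 = \frac{1}{2142} + 4100 = \frac{8782201}{2142}$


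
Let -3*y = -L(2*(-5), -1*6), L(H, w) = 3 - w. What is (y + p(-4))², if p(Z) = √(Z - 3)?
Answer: (3 + I*√7)² ≈ 2.0 + 15.875*I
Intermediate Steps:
p(Z) = √(-3 + Z)
y = 3 (y = -(-1)*(3 - (-1)*6)/3 = -(-1)*(3 - 1*(-6))/3 = -(-1)*(3 + 6)/3 = -(-1)*9/3 = -⅓*(-9) = 3)
(y + p(-4))² = (3 + √(-3 - 4))² = (3 + √(-7))² = (3 + I*√7)²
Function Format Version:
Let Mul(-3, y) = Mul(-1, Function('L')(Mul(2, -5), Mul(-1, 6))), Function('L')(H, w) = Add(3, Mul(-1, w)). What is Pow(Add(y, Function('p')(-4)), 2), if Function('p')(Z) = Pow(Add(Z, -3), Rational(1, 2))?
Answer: Pow(Add(3, Mul(I, Pow(7, Rational(1, 2)))), 2) ≈ Add(2.0000, Mul(15.875, I))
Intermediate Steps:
Function('p')(Z) = Pow(Add(-3, Z), Rational(1, 2))
y = 3 (y = Mul(Rational(-1, 3), Mul(-1, Add(3, Mul(-1, Mul(-1, 6))))) = Mul(Rational(-1, 3), Mul(-1, Add(3, Mul(-1, -6)))) = Mul(Rational(-1, 3), Mul(-1, Add(3, 6))) = Mul(Rational(-1, 3), Mul(-1, 9)) = Mul(Rational(-1, 3), -9) = 3)
Pow(Add(y, Function('p')(-4)), 2) = Pow(Add(3, Pow(Add(-3, -4), Rational(1, 2))), 2) = Pow(Add(3, Pow(-7, Rational(1, 2))), 2) = Pow(Add(3, Mul(I, Pow(7, Rational(1, 2)))), 2)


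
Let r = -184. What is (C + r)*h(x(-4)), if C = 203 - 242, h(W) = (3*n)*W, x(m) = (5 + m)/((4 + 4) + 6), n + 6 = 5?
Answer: 669/14 ≈ 47.786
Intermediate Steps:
n = -1 (n = -6 + 5 = -1)
x(m) = 5/14 + m/14 (x(m) = (5 + m)/(8 + 6) = (5 + m)/14 = (5 + m)*(1/14) = 5/14 + m/14)
h(W) = -3*W (h(W) = (3*(-1))*W = -3*W)
C = -39
(C + r)*h(x(-4)) = (-39 - 184)*(-3*(5/14 + (1/14)*(-4))) = -(-669)*(5/14 - 2/7) = -(-669)/14 = -223*(-3/14) = 669/14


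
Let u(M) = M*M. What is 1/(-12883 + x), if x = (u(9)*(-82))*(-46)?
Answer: 1/292649 ≈ 3.4171e-6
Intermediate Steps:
u(M) = M**2
x = 305532 (x = (9**2*(-82))*(-46) = (81*(-82))*(-46) = -6642*(-46) = 305532)
1/(-12883 + x) = 1/(-12883 + 305532) = 1/292649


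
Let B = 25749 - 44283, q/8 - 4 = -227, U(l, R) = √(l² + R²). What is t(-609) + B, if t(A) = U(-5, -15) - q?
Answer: -16750 + 5*√10 ≈ -16734.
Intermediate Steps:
U(l, R) = √(R² + l²)
q = -1784 (q = 32 + 8*(-227) = 32 - 1816 = -1784)
t(A) = 1784 + 5*√10 (t(A) = √((-15)² + (-5)²) - 1*(-1784) = √(225 + 25) + 1784 = √250 + 1784 = 5*√10 + 1784 = 1784 + 5*√10)
B = -18534
t(-609) + B = (1784 + 5*√10) - 18534 = -16750 + 5*√10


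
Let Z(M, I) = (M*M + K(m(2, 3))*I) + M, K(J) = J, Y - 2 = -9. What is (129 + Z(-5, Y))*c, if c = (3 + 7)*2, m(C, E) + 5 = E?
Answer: 3260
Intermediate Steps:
Y = -7 (Y = 2 - 9 = -7)
m(C, E) = -5 + E
Z(M, I) = M + M² - 2*I (Z(M, I) = (M*M + (-5 + 3)*I) + M = (M² - 2*I) + M = M + M² - 2*I)
c = 20 (c = 10*2 = 20)
(129 + Z(-5, Y))*c = (129 + (-5 + (-5)² - 2*(-7)))*20 = (129 + (-5 + 25 + 14))*20 = (129 + 34)*20 = 163*20 = 3260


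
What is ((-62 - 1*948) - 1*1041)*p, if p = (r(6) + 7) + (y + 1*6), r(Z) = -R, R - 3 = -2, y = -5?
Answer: -14357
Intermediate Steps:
R = 1 (R = 3 - 2 = 1)
r(Z) = -1 (r(Z) = -1*1 = -1)
p = 7 (p = (-1 + 7) + (-5 + 1*6) = 6 + (-5 + 6) = 6 + 1 = 7)
((-62 - 1*948) - 1*1041)*p = ((-62 - 1*948) - 1*1041)*7 = ((-62 - 948) - 1041)*7 = (-1010 - 1041)*7 = -2051*7 = -14357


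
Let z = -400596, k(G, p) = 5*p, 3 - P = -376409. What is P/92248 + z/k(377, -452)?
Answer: 2362804433/13030030 ≈ 181.34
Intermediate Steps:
P = 376412 (P = 3 - 1*(-376409) = 3 + 376409 = 376412)
P/92248 + z/k(377, -452) = 376412/92248 - 400596/(5*(-452)) = 376412*(1/92248) - 400596/(-2260) = 94103/23062 - 400596*(-1/2260) = 94103/23062 + 100149/565 = 2362804433/13030030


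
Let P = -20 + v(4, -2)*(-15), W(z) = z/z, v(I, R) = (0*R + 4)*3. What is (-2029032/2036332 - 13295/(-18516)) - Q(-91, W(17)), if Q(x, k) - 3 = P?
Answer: 1854333492473/9426180828 ≈ 196.72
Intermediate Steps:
v(I, R) = 12 (v(I, R) = (0 + 4)*3 = 4*3 = 12)
W(z) = 1
P = -200 (P = -20 + 12*(-15) = -20 - 180 = -200)
Q(x, k) = -197 (Q(x, k) = 3 - 200 = -197)
(-2029032/2036332 - 13295/(-18516)) - Q(-91, W(17)) = (-2029032/2036332 - 13295/(-18516)) - 1*(-197) = (-2029032*1/2036332 - 13295*(-1/18516)) + 197 = (-507258/509083 + 13295/18516) + 197 = -2624130643/9426180828 + 197 = 1854333492473/9426180828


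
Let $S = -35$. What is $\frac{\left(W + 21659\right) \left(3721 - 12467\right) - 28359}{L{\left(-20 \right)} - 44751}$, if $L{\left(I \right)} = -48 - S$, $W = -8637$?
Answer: $\frac{113918771}{44764} \approx 2544.9$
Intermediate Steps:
$L{\left(I \right)} = -13$ ($L{\left(I \right)} = -48 - -35 = -48 + 35 = -13$)
$\frac{\left(W + 21659\right) \left(3721 - 12467\right) - 28359}{L{\left(-20 \right)} - 44751} = \frac{\left(-8637 + 21659\right) \left(3721 - 12467\right) - 28359}{-13 - 44751} = \frac{13022 \left(-8746\right) - 28359}{-44764} = \left(-113890412 - 28359\right) \left(- \frac{1}{44764}\right) = \left(-113918771\right) \left(- \frac{1}{44764}\right) = \frac{113918771}{44764}$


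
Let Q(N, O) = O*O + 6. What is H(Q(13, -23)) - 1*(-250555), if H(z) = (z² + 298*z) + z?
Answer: 696745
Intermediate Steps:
Q(N, O) = 6 + O² (Q(N, O) = O² + 6 = 6 + O²)
H(z) = z² + 299*z
H(Q(13, -23)) - 1*(-250555) = (6 + (-23)²)*(299 + (6 + (-23)²)) - 1*(-250555) = (6 + 529)*(299 + (6 + 529)) + 250555 = 535*(299 + 535) + 250555 = 535*834 + 250555 = 446190 + 250555 = 696745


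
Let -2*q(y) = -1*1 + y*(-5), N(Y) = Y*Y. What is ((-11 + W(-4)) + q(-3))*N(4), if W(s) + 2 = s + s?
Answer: -448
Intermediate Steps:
N(Y) = Y**2
W(s) = -2 + 2*s (W(s) = -2 + (s + s) = -2 + 2*s)
q(y) = 1/2 + 5*y/2 (q(y) = -(-1*1 + y*(-5))/2 = -(-1 - 5*y)/2 = 1/2 + 5*y/2)
((-11 + W(-4)) + q(-3))*N(4) = ((-11 + (-2 + 2*(-4))) + (1/2 + (5/2)*(-3)))*4**2 = ((-11 + (-2 - 8)) + (1/2 - 15/2))*16 = ((-11 - 10) - 7)*16 = (-21 - 7)*16 = -28*16 = -448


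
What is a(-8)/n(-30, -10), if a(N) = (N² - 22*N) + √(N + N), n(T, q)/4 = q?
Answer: -6 - I/10 ≈ -6.0 - 0.1*I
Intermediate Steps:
n(T, q) = 4*q
a(N) = N² - 22*N + √2*√N (a(N) = (N² - 22*N) + √(2*N) = (N² - 22*N) + √2*√N = N² - 22*N + √2*√N)
a(-8)/n(-30, -10) = ((-8)² - 22*(-8) + √2*√(-8))/((4*(-10))) = (64 + 176 + √2*(2*I*√2))/(-40) = (64 + 176 + 4*I)*(-1/40) = (240 + 4*I)*(-1/40) = -6 - I/10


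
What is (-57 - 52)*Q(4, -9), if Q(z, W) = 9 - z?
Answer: -545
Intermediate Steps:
(-57 - 52)*Q(4, -9) = (-57 - 52)*(9 - 1*4) = -109*(9 - 4) = -109*5 = -545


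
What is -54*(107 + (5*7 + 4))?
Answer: -7884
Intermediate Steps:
-54*(107 + (5*7 + 4)) = -54*(107 + (35 + 4)) = -54*(107 + 39) = -54*146 = -7884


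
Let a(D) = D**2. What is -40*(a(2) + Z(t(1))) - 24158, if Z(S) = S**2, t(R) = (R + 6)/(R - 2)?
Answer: -26278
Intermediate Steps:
t(R) = (6 + R)/(-2 + R)
-40*(a(2) + Z(t(1))) - 24158 = -40*(2**2 + ((6 + 1)/(-2 + 1))**2) - 24158 = -40*(4 + (7/(-1))**2) - 24158 = -40*(4 + (-1*7)**2) - 24158 = -40*(4 + (-7)**2) - 24158 = -40*(4 + 49) - 24158 = -40*53 - 24158 = -2120 - 24158 = -26278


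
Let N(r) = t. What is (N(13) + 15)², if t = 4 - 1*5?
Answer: 196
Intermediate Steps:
t = -1 (t = 4 - 5 = -1)
N(r) = -1
(N(13) + 15)² = (-1 + 15)² = 14² = 196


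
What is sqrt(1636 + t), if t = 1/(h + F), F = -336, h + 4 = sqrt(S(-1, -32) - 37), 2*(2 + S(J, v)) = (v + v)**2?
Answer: sqrt(556239 - 11452*sqrt(41))/sqrt(340 - 7*sqrt(41)) ≈ 40.447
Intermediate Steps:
S(J, v) = -2 + 2*v**2 (S(J, v) = -2 + (v + v)**2/2 = -2 + (2*v)**2/2 = -2 + (4*v**2)/2 = -2 + 2*v**2)
h = -4 + 7*sqrt(41) (h = -4 + sqrt((-2 + 2*(-32)**2) - 37) = -4 + sqrt((-2 + 2*1024) - 37) = -4 + sqrt((-2 + 2048) - 37) = -4 + sqrt(2046 - 37) = -4 + sqrt(2009) = -4 + 7*sqrt(41) ≈ 40.822)
t = 1/(-340 + 7*sqrt(41)) (t = 1/((-4 + 7*sqrt(41)) - 336) = 1/(-340 + 7*sqrt(41)) ≈ -0.0033878)
sqrt(1636 + t) = sqrt(1636 + (-340/113591 - 7*sqrt(41)/113591)) = sqrt(185834536/113591 - 7*sqrt(41)/113591)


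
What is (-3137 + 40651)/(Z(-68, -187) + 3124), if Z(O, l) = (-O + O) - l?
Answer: 37514/3311 ≈ 11.330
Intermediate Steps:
Z(O, l) = -l (Z(O, l) = 0 - l = -l)
(-3137 + 40651)/(Z(-68, -187) + 3124) = (-3137 + 40651)/(-1*(-187) + 3124) = 37514/(187 + 3124) = 37514/3311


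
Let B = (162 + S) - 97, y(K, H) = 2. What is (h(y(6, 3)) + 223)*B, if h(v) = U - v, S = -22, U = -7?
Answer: 9202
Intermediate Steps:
h(v) = -7 - v
B = 43 (B = (162 - 22) - 97 = 140 - 97 = 43)
(h(y(6, 3)) + 223)*B = ((-7 - 1*2) + 223)*43 = ((-7 - 2) + 223)*43 = (-9 + 223)*43 = 214*43 = 9202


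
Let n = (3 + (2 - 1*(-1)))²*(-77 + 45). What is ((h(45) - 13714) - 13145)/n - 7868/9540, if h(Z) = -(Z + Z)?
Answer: 6889709/305280 ≈ 22.568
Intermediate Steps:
h(Z) = -2*Z
n = -1152 (n = (3 + (2 + 1))²*(-32) = (3 + 3)²*(-32) = 6²*(-32) = 36*(-32) = -1152)
((h(45) - 13714) - 13145)/n - 7868/9540 = ((-2*45 - 13714) - 13145)/(-1152) - 7868/9540 = ((-90 - 13714) - 13145)*(-1/1152) - 7868*1/9540 = (-13804 - 13145)*(-1/1152) - 1967/2385 = -26949*(-1/1152) - 1967/2385 = 8983/384 - 1967/2385 = 6889709/305280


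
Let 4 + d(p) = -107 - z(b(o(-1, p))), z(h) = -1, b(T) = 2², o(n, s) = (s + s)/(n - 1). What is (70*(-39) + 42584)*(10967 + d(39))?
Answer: 432694878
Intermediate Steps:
o(n, s) = 2*s/(-1 + n) (o(n, s) = (2*s)/(-1 + n) = 2*s/(-1 + n))
b(T) = 4
d(p) = -110 (d(p) = -4 + (-107 - 1*(-1)) = -4 + (-107 + 1) = -4 - 106 = -110)
(70*(-39) + 42584)*(10967 + d(39)) = (70*(-39) + 42584)*(10967 - 110) = (-2730 + 42584)*10857 = 39854*10857 = 432694878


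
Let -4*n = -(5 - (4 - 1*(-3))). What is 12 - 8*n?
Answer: 16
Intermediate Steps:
n = -½ (n = -(-1)*(5 - (4 - 1*(-3)))/4 = -(-1)*(5 - (4 + 3))/4 = -(-1)*(5 - 1*7)/4 = -(-1)*(5 - 7)/4 = -(-1)*(-2)/4 = -¼*2 = -½ ≈ -0.50000)
12 - 8*n = 12 - 8*(-½) = 12 + 4 = 16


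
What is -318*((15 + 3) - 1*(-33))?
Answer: -16218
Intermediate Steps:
-318*((15 + 3) - 1*(-33)) = -318*(18 + 33) = -318*51 = -16218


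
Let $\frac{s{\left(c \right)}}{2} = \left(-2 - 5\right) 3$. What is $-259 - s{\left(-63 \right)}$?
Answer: $-217$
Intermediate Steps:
$s{\left(c \right)} = -42$ ($s{\left(c \right)} = 2 \left(-2 - 5\right) 3 = 2 \left(\left(-7\right) 3\right) = 2 \left(-21\right) = -42$)
$-259 - s{\left(-63 \right)} = -259 - -42 = -259 + 42 = -217$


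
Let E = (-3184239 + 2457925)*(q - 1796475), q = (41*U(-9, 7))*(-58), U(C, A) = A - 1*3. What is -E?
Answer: -1311713641918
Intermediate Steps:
U(C, A) = -3 + A (U(C, A) = A - 3 = -3 + A)
q = -9512 (q = (41*(-3 + 7))*(-58) = (41*4)*(-58) = 164*(-58) = -9512)
E = 1311713641918 (E = (-3184239 + 2457925)*(-9512 - 1796475) = -726314*(-1805987) = 1311713641918)
-E = -1*1311713641918 = -1311713641918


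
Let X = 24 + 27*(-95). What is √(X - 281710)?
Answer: I*√284251 ≈ 533.15*I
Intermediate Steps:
X = -2541 (X = 24 - 2565 = -2541)
√(X - 281710) = √(-2541 - 281710) = √(-284251) = I*√284251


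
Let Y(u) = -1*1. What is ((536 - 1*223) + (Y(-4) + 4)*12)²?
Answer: 121801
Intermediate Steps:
Y(u) = -1
((536 - 1*223) + (Y(-4) + 4)*12)² = ((536 - 1*223) + (-1 + 4)*12)² = ((536 - 223) + 3*12)² = (313 + 36)² = 349² = 121801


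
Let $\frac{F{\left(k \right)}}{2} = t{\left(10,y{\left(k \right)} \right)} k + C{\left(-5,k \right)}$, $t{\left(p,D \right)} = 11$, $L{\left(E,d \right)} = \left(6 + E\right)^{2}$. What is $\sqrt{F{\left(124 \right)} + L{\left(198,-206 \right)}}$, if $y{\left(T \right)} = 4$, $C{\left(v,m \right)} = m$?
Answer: $4 \sqrt{2787} \approx 211.17$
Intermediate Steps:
$F{\left(k \right)} = 24 k$ ($F{\left(k \right)} = 2 \left(11 k + k\right) = 2 \cdot 12 k = 24 k$)
$\sqrt{F{\left(124 \right)} + L{\left(198,-206 \right)}} = \sqrt{24 \cdot 124 + \left(6 + 198\right)^{2}} = \sqrt{2976 + 204^{2}} = \sqrt{2976 + 41616} = \sqrt{44592} = 4 \sqrt{2787}$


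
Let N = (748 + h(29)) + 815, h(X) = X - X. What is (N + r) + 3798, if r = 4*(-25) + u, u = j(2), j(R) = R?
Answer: 5263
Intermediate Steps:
u = 2
h(X) = 0
N = 1563 (N = (748 + 0) + 815 = 748 + 815 = 1563)
r = -98 (r = 4*(-25) + 2 = -100 + 2 = -98)
(N + r) + 3798 = (1563 - 98) + 3798 = 1465 + 3798 = 5263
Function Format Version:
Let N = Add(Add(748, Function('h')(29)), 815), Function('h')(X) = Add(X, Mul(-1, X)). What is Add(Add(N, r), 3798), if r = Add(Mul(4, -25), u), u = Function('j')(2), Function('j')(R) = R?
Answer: 5263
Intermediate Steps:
u = 2
Function('h')(X) = 0
N = 1563 (N = Add(Add(748, 0), 815) = Add(748, 815) = 1563)
r = -98 (r = Add(Mul(4, -25), 2) = Add(-100, 2) = -98)
Add(Add(N, r), 3798) = Add(Add(1563, -98), 3798) = Add(1465, 3798) = 5263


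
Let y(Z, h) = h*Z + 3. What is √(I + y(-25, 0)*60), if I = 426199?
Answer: √426379 ≈ 652.98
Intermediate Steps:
y(Z, h) = 3 + Z*h (y(Z, h) = Z*h + 3 = 3 + Z*h)
√(I + y(-25, 0)*60) = √(426199 + (3 - 25*0)*60) = √(426199 + (3 + 0)*60) = √(426199 + 3*60) = √(426199 + 180) = √426379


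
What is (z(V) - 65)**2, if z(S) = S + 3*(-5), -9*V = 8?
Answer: 529984/81 ≈ 6543.0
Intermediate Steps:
V = -8/9 (V = -1/9*8 = -8/9 ≈ -0.88889)
z(S) = -15 + S (z(S) = S - 15 = -15 + S)
(z(V) - 65)**2 = ((-15 - 8/9) - 65)**2 = (-143/9 - 65)**2 = (-728/9)**2 = 529984/81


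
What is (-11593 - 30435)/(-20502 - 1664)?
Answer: 21014/11083 ≈ 1.8961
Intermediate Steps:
(-11593 - 30435)/(-20502 - 1664) = -42028/(-22166) = -42028*(-1/22166) = 21014/11083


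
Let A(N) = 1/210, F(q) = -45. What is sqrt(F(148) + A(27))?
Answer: I*sqrt(1984290)/210 ≈ 6.7078*I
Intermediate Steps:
A(N) = 1/210
sqrt(F(148) + A(27)) = sqrt(-45 + 1/210) = sqrt(-9449/210) = I*sqrt(1984290)/210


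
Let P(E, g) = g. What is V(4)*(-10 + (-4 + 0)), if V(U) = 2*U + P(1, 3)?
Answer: -154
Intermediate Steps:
V(U) = 3 + 2*U (V(U) = 2*U + 3 = 3 + 2*U)
V(4)*(-10 + (-4 + 0)) = (3 + 2*4)*(-10 + (-4 + 0)) = (3 + 8)*(-10 - 4) = 11*(-14) = -154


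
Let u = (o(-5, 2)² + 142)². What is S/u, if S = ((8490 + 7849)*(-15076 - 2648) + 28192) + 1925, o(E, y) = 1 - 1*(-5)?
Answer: -289562319/31684 ≈ -9139.1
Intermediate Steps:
o(E, y) = 6 (o(E, y) = 1 + 5 = 6)
S = -289562319 (S = (16339*(-17724) + 28192) + 1925 = (-289592436 + 28192) + 1925 = -289564244 + 1925 = -289562319)
u = 31684 (u = (6² + 142)² = (36 + 142)² = 178² = 31684)
S/u = -289562319/31684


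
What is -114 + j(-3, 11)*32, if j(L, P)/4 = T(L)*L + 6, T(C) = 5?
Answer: -1266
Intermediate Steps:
j(L, P) = 24 + 20*L (j(L, P) = 4*(5*L + 6) = 4*(6 + 5*L) = 24 + 20*L)
-114 + j(-3, 11)*32 = -114 + (24 + 20*(-3))*32 = -114 + (24 - 60)*32 = -114 - 36*32 = -114 - 1152 = -1266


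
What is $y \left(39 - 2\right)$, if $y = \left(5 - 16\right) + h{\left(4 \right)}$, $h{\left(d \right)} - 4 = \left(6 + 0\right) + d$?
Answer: $111$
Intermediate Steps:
$h{\left(d \right)} = 10 + d$ ($h{\left(d \right)} = 4 + \left(\left(6 + 0\right) + d\right) = 4 + \left(6 + d\right) = 10 + d$)
$y = 3$ ($y = \left(5 - 16\right) + \left(10 + 4\right) = -11 + 14 = 3$)
$y \left(39 - 2\right) = 3 \left(39 - 2\right) = 3 \cdot 37 = 111$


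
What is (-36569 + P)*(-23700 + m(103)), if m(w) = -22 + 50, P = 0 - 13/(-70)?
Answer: 30297994012/35 ≈ 8.6566e+8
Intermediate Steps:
P = 13/70 (P = 0 - 13*(-1/70) = 0 + 13/70 = 13/70 ≈ 0.18571)
m(w) = 28
(-36569 + P)*(-23700 + m(103)) = (-36569 + 13/70)*(-23700 + 28) = -2559817/70*(-23672) = 30297994012/35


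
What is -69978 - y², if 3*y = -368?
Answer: -765226/9 ≈ -85025.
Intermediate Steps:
y = -368/3 (y = (⅓)*(-368) = -368/3 ≈ -122.67)
-69978 - y² = -69978 - (-368/3)² = -69978 - 1*135424/9 = -69978 - 135424/9 = -765226/9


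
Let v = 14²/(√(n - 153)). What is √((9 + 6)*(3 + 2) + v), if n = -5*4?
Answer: √(2244675 - 33908*I*√173)/173 ≈ 8.7025 - 0.85617*I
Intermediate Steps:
n = -20
v = -196*I*√173/173 (v = 14²/(√(-20 - 153)) = 196/(√(-173)) = 196/((I*√173)) = 196*(-I*√173/173) = -196*I*√173/173 ≈ -14.902*I)
√((9 + 6)*(3 + 2) + v) = √((9 + 6)*(3 + 2) - 196*I*√173/173) = √(15*5 - 196*I*√173/173) = √(75 - 196*I*√173/173)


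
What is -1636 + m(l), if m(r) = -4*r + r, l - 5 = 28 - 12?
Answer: -1699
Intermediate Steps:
l = 21 (l = 5 + (28 - 12) = 5 + 16 = 21)
m(r) = -3*r
-1636 + m(l) = -1636 - 3*21 = -1636 - 63 = -1699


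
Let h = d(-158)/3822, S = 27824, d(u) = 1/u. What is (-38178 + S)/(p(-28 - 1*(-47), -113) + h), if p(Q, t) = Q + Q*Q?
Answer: -6252532104/229472879 ≈ -27.247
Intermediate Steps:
h = -1/603876 (h = 1/(-158*3822) = -1/158*1/3822 = -1/603876 ≈ -1.6560e-6)
p(Q, t) = Q + Q**2
(-38178 + S)/(p(-28 - 1*(-47), -113) + h) = (-38178 + 27824)/((-28 - 1*(-47))*(1 + (-28 - 1*(-47))) - 1/603876) = -10354/((-28 + 47)*(1 + (-28 + 47)) - 1/603876) = -10354/(19*(1 + 19) - 1/603876) = -10354/(19*20 - 1/603876) = -10354/(380 - 1/603876) = -10354/229472879/603876 = -10354*603876/229472879 = -6252532104/229472879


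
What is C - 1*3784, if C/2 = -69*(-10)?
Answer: -2404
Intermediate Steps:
C = 1380 (C = 2*(-69*(-10)) = 2*690 = 1380)
C - 1*3784 = 1380 - 1*3784 = 1380 - 3784 = -2404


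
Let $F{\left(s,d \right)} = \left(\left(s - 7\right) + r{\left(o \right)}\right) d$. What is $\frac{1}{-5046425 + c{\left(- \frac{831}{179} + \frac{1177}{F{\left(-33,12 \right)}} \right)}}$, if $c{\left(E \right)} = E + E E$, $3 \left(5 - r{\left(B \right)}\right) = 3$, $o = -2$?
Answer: $- \frac{5979619584}{30175421281409975} \approx -1.9816 \cdot 10^{-7}$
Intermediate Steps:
$r{\left(B \right)} = 4$ ($r{\left(B \right)} = 5 - 1 = 4$)
$F{\left(s,d \right)} = d \left(-3 + s\right)$ ($F{\left(s,d \right)} = \left(\left(s - 7\right) + 4\right) d = \left(\left(-7 + s\right) + 4\right) d = \left(-3 + s\right) d = d \left(-3 + s\right)$)
$c{\left(E \right)} = E + E^{2}$
$\frac{1}{-5046425 + c{\left(- \frac{831}{179} + \frac{1177}{F{\left(-33,12 \right)}} \right)}} = \frac{1}{-5046425 + \left(- \frac{831}{179} + \frac{1177}{12 \left(-3 - 33\right)}\right) \left(1 + \left(- \frac{831}{179} + \frac{1177}{12 \left(-3 - 33\right)}\right)\right)} = \frac{1}{-5046425 + \left(\left(-831\right) \frac{1}{179} + \frac{1177}{12 \left(-36\right)}\right) \left(1 + \left(\left(-831\right) \frac{1}{179} + \frac{1177}{12 \left(-36\right)}\right)\right)} = \frac{1}{-5046425 + \left(- \frac{831}{179} + \frac{1177}{-432}\right) \left(1 - \left(\frac{831}{179} - \frac{1177}{-432}\right)\right)} = \frac{1}{-5046425 + \left(- \frac{831}{179} + 1177 \left(- \frac{1}{432}\right)\right) \left(1 + \left(- \frac{831}{179} + 1177 \left(- \frac{1}{432}\right)\right)\right)} = \frac{1}{-5046425 + \left(- \frac{831}{179} - \frac{1177}{432}\right) \left(1 - \frac{569675}{77328}\right)} = \frac{1}{-5046425 - \frac{569675 \left(1 - \frac{569675}{77328}\right)}{77328}} = \frac{1}{-5046425 - - \frac{280477777225}{5979619584}} = \frac{1}{-5046425 + \frac{280477777225}{5979619584}} = \frac{1}{- \frac{30175421281409975}{5979619584}} = - \frac{5979619584}{30175421281409975}$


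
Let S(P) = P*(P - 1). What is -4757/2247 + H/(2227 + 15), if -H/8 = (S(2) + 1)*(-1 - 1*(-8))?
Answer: -5521345/2518887 ≈ -2.1920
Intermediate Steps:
S(P) = P*(-1 + P)
H = -168 (H = -8*(2*(-1 + 2) + 1)*(-1 - 1*(-8)) = -8*(2*1 + 1)*(-1 + 8) = -8*(2 + 1)*7 = -24*7 = -8*21 = -168)
-4757/2247 + H/(2227 + 15) = -4757/2247 - 168/(2227 + 15) = -4757*1/2247 - 168/2242 = -4757/2247 - 168*1/2242 = -4757/2247 - 84/1121 = -5521345/2518887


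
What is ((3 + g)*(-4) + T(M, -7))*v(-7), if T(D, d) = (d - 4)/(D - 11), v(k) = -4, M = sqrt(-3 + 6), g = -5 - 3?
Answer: -4962/59 - 22*sqrt(3)/59 ≈ -84.748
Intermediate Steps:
g = -8
M = sqrt(3) ≈ 1.7320
T(D, d) = (-4 + d)/(-11 + D)
((3 + g)*(-4) + T(M, -7))*v(-7) = ((3 - 8)*(-4) + (-4 - 7)/(-11 + sqrt(3)))*(-4) = (-5*(-4) - 11/(-11 + sqrt(3)))*(-4) = (20 - 11/(-11 + sqrt(3)))*(-4) = -80 + 44/(-11 + sqrt(3))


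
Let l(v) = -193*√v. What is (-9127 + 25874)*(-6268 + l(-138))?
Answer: -104970196 - 3232171*I*√138 ≈ -1.0497e+8 - 3.7969e+7*I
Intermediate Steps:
(-9127 + 25874)*(-6268 + l(-138)) = (-9127 + 25874)*(-6268 - 193*I*√138) = 16747*(-6268 - 193*I*√138) = -104970196 - 3232171*I*√138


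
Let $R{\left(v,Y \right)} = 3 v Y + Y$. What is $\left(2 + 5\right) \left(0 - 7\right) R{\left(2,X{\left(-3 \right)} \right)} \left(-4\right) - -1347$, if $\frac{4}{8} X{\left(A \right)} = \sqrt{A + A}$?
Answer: $1347 + 2744 i \sqrt{6} \approx 1347.0 + 6721.4 i$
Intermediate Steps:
$X{\left(A \right)} = 2 \sqrt{2} \sqrt{A}$ ($X{\left(A \right)} = 2 \sqrt{A + A} = 2 \sqrt{2 A} = 2 \sqrt{2} \sqrt{A}$)
$R{\left(v,Y \right)} = Y + 3 Y v$ ($R{\left(v,Y \right)} = 3 Y v + Y = Y + 3 Y v$)
$\left(2 + 5\right) \left(0 - 7\right) R{\left(2,X{\left(-3 \right)} \right)} \left(-4\right) - -1347 = \left(2 + 5\right) \left(0 - 7\right) 2 \sqrt{2} \sqrt{-3} \left(1 + 3 \cdot 2\right) \left(-4\right) - -1347 = 7 \left(-7\right) 2 \sqrt{2} i \sqrt{3} \left(1 + 6\right) \left(-4\right) + 1347 = - 49 \cdot 2 i \sqrt{6} \cdot 7 \left(-4\right) + 1347 = - 49 \cdot 14 i \sqrt{6} \left(-4\right) + 1347 = - 686 i \sqrt{6} \left(-4\right) + 1347 = 2744 i \sqrt{6} + 1347 = 1347 + 2744 i \sqrt{6}$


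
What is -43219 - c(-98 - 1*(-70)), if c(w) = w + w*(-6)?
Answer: -43359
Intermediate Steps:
c(w) = -5*w (c(w) = w - 6*w = -5*w)
-43219 - c(-98 - 1*(-70)) = -43219 - (-5)*(-98 - 1*(-70)) = -43219 - (-5)*(-98 + 70) = -43219 - (-5)*(-28) = -43219 - 1*140 = -43219 - 140 = -43359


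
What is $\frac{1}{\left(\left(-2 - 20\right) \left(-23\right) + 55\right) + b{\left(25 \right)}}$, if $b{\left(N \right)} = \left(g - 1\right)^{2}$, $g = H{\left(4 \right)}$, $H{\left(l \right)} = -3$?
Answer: $\frac{1}{577} \approx 0.0017331$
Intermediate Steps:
$g = -3$
$b{\left(N \right)} = 16$ ($b{\left(N \right)} = \left(-3 - 1\right)^{2} = \left(-4\right)^{2} = 16$)
$\frac{1}{\left(\left(-2 - 20\right) \left(-23\right) + 55\right) + b{\left(25 \right)}} = \frac{1}{\left(\left(-2 - 20\right) \left(-23\right) + 55\right) + 16} = \frac{1}{\left(\left(-22\right) \left(-23\right) + 55\right) + 16} = \frac{1}{\left(506 + 55\right) + 16} = \frac{1}{561 + 16} = \frac{1}{577}$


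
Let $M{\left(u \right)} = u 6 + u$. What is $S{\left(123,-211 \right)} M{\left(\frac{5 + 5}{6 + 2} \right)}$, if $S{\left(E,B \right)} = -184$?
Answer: $-1610$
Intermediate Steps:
$M{\left(u \right)} = 7 u$ ($M{\left(u \right)} = 6 u + u = 7 u$)
$S{\left(123,-211 \right)} M{\left(\frac{5 + 5}{6 + 2} \right)} = - 184 \cdot 7 \frac{5 + 5}{6 + 2} = - 184 \cdot 7 \cdot \frac{10}{8} = - 184 \cdot 7 \cdot 10 \cdot \frac{1}{8} = - 184 \cdot 7 \cdot \frac{5}{4} = \left(-184\right) \frac{35}{4} = -1610$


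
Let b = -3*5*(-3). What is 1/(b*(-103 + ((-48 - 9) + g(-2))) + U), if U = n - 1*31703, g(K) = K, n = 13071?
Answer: -1/25922 ≈ -3.8577e-5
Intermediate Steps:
b = 45 (b = -15*(-3) = 45)
U = -18632 (U = 13071 - 1*31703 = 13071 - 31703 = -18632)
1/(b*(-103 + ((-48 - 9) + g(-2))) + U) = 1/(45*(-103 + ((-48 - 9) - 2)) - 18632) = 1/(45*(-103 + (-57 - 2)) - 18632) = 1/(45*(-103 - 59) - 18632) = 1/(45*(-162) - 18632) = 1/(-7290 - 18632) = 1/(-25922) = -1/25922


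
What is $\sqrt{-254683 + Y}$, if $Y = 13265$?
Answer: $i \sqrt{241418} \approx 491.34 i$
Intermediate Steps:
$\sqrt{-254683 + Y} = \sqrt{-254683 + 13265} = \sqrt{-241418} = i \sqrt{241418}$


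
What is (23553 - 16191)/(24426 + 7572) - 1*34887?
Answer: -186051144/5333 ≈ -34887.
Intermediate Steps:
(23553 - 16191)/(24426 + 7572) - 1*34887 = 7362/31998 - 34887 = 7362*(1/31998) - 34887 = 1227/5333 - 34887 = -186051144/5333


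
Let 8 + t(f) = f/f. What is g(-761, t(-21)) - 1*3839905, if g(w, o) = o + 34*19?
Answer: -3839266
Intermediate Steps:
t(f) = -7 (t(f) = -8 + f/f = -8 + 1 = -7)
g(w, o) = 646 + o (g(w, o) = o + 646 = 646 + o)
g(-761, t(-21)) - 1*3839905 = (646 - 7) - 1*3839905 = 639 - 3839905 = -3839266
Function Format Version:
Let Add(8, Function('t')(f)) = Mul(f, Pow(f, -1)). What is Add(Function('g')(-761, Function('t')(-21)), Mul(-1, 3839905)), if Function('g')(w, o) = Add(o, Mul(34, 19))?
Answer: -3839266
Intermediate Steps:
Function('t')(f) = -7 (Function('t')(f) = Add(-8, Mul(f, Pow(f, -1))) = Add(-8, 1) = -7)
Function('g')(w, o) = Add(646, o) (Function('g')(w, o) = Add(o, 646) = Add(646, o))
Add(Function('g')(-761, Function('t')(-21)), Mul(-1, 3839905)) = Add(Add(646, -7), Mul(-1, 3839905)) = Add(639, -3839905) = -3839266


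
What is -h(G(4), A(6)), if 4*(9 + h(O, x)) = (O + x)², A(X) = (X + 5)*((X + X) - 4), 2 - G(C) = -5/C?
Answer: -132649/64 ≈ -2072.6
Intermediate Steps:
G(C) = 2 + 5/C (G(C) = 2 - (-5)/C = 2 + 5/C)
A(X) = (-4 + 2*X)*(5 + X) (A(X) = (5 + X)*(2*X - 4) = (5 + X)*(-4 + 2*X) = (-4 + 2*X)*(5 + X))
h(O, x) = -9 + (O + x)²/4
-h(G(4), A(6)) = -(-9 + ((2 + 5/4) + (-20 + 2*6² + 6*6))²/4) = -(-9 + ((2 + 5*(¼)) + (-20 + 2*36 + 36))²/4) = -(-9 + ((2 + 5/4) + (-20 + 72 + 36))²/4) = -(-9 + (13/4 + 88)²/4) = -(-9 + (365/4)²/4) = -(-9 + (¼)*(133225/16)) = -(-9 + 133225/64) = -1*132649/64 = -132649/64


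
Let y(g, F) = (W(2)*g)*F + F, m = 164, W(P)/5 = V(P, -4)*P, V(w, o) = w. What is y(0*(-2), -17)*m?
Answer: -2788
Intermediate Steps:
W(P) = 5*P² (W(P) = 5*(P*P) = 5*P²)
y(g, F) = F + 20*F*g (y(g, F) = ((5*2²)*g)*F + F = ((5*4)*g)*F + F = (20*g)*F + F = 20*F*g + F = F + 20*F*g)
y(0*(-2), -17)*m = -17*(1 + 20*(0*(-2)))*164 = -17*(1 + 20*0)*164 = -17*(1 + 0)*164 = -17*1*164 = -17*164 = -2788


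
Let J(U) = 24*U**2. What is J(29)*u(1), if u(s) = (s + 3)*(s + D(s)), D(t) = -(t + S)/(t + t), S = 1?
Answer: 0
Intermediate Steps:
D(t) = -(1 + t)/(2*t) (D(t) = -(t + 1)/(t + t) = -(1 + t)/(2*t))
u(s) = (3 + s)*(s + (-1 - s)/(2*s)) (u(s) = (s + 3)*(s + (-1 - s)/(2*s)) = (3 + s)*(s + (-1 - s)/(2*s)))
J(29)*u(1) = (24*29**2)*(-2 + 1**2 - 3/2/1 + (5/2)*1) = (24*841)*(-2 + 1 - 3/2*1 + 5/2) = 20184*(-2 + 1 - 3/2 + 5/2) = 20184*0 = 0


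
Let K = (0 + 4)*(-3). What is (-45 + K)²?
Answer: 3249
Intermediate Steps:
K = -12 (K = 4*(-3) = -12)
(-45 + K)² = (-45 - 12)² = (-57)² = 3249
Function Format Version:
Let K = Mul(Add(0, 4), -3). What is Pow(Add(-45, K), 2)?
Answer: 3249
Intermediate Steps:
K = -12 (K = Mul(4, -3) = -12)
Pow(Add(-45, K), 2) = Pow(Add(-45, -12), 2) = Pow(-57, 2) = 3249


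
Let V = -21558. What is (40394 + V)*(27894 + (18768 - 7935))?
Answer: 729461772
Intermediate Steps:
(40394 + V)*(27894 + (18768 - 7935)) = (40394 - 21558)*(27894 + (18768 - 7935)) = 18836*(27894 + 10833) = 18836*38727 = 729461772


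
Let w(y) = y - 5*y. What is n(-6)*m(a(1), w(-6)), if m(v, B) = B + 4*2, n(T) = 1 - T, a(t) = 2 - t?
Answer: 224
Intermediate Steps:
w(y) = -4*y
m(v, B) = 8 + B (m(v, B) = B + 8 = 8 + B)
n(-6)*m(a(1), w(-6)) = (1 - 1*(-6))*(8 - 4*(-6)) = (1 + 6)*(8 + 24) = 7*32 = 224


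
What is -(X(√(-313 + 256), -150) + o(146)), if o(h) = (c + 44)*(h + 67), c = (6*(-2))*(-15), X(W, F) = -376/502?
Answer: -11975524/251 ≈ -47711.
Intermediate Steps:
X(W, F) = -188/251 (X(W, F) = -376*1/502 = -188/251)
c = 180 (c = -12*(-15) = 180)
o(h) = 15008 + 224*h (o(h) = (180 + 44)*(h + 67) = 224*(67 + h) = 15008 + 224*h)
-(X(√(-313 + 256), -150) + o(146)) = -(-188/251 + (15008 + 224*146)) = -(-188/251 + (15008 + 32704)) = -(-188/251 + 47712) = -1*11975524/251 = -11975524/251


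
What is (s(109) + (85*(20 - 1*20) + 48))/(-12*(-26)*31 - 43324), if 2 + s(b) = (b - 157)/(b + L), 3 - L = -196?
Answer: -1765/1295602 ≈ -0.0013623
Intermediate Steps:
L = 199 (L = 3 - 1*(-196) = 3 + 196 = 199)
s(b) = -2 + (-157 + b)/(199 + b) (s(b) = -2 + (b - 157)/(b + 199) = -2 + (-157 + b)/(199 + b))
(s(109) + (85*(20 - 1*20) + 48))/(-12*(-26)*31 - 43324) = ((-555 - 1*109)/(199 + 109) + (85*(20 - 1*20) + 48))/(-12*(-26)*31 - 43324) = ((-555 - 109)/308 + (85*(20 - 20) + 48))/(312*31 - 43324) = ((1/308)*(-664) + (85*0 + 48))/(9672 - 43324) = (-166/77 + (0 + 48))/(-33652) = (-166/77 + 48)*(-1/33652) = (3530/77)*(-1/33652) = -1765/1295602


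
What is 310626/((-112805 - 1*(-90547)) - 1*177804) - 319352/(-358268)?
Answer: -5924644493/8959476577 ≈ -0.66127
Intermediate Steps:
310626/((-112805 - 1*(-90547)) - 1*177804) - 319352/(-358268) = 310626/((-112805 + 90547) - 177804) - 319352*(-1/358268) = 310626/(-22258 - 177804) + 79838/89567 = 310626/(-200062) + 79838/89567 = 310626*(-1/200062) + 79838/89567 = -155313/100031 + 79838/89567 = -5924644493/8959476577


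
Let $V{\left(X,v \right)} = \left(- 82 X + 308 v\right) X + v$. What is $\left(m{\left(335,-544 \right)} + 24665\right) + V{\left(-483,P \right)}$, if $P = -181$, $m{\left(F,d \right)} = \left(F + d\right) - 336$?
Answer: $7820525$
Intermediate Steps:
$m{\left(F,d \right)} = -336 + F + d$
$V{\left(X,v \right)} = v + X \left(- 82 X + 308 v\right)$ ($V{\left(X,v \right)} = X \left(- 82 X + 308 v\right) + v = v + X \left(- 82 X + 308 v\right)$)
$\left(m{\left(335,-544 \right)} + 24665\right) + V{\left(-483,P \right)} = \left(\left(-336 + 335 - 544\right) + 24665\right) - \left(181 - 26926284 + 19129698\right) = \left(-545 + 24665\right) - -7796405 = 24120 - -7796405 = 24120 + 7796405 = 7820525$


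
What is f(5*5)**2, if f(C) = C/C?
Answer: 1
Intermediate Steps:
f(C) = 1
f(5*5)**2 = 1**2 = 1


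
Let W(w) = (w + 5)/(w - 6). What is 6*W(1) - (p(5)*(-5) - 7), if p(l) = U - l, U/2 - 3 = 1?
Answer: 74/5 ≈ 14.800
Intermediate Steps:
U = 8 (U = 6 + 2*1 = 6 + 2 = 8)
W(w) = (5 + w)/(-6 + w)
p(l) = 8 - l
6*W(1) - (p(5)*(-5) - 7) = 6*((5 + 1)/(-6 + 1)) - ((8 - 1*5)*(-5) - 7) = 6*(6/(-5)) - ((8 - 5)*(-5) - 7) = 6*(-⅕*6) - (3*(-5) - 7) = 6*(-6/5) - (-15 - 7) = -36/5 - 1*(-22) = -36/5 + 22 = 74/5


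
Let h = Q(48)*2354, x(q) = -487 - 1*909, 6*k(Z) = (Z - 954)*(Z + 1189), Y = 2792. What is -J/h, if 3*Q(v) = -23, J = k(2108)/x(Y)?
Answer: -1902369/75582232 ≈ -0.025170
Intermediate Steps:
k(Z) = (-954 + Z)*(1189 + Z)/6 (k(Z) = ((Z - 954)*(Z + 1189))/6 = ((-954 + Z)*(1189 + Z))/6 = (-954 + Z)*(1189 + Z)/6)
x(q) = -1396 (x(q) = -487 - 909 = -1396)
J = -634123/1396 (J = (-189051 + (⅙)*2108² + (235/6)*2108)/(-1396) = (-189051 + (⅙)*4443664 + 247690/3)*(-1/1396) = (-189051 + 2221832/3 + 247690/3)*(-1/1396) = 634123*(-1/1396) = -634123/1396 ≈ -454.24)
Q(v) = -23/3 (Q(v) = (⅓)*(-23) = -23/3)
h = -54142/3 (h = -23/3*2354 = -54142/3 ≈ -18047.)
-J/h = -(-634123)/(1396*(-54142/3)) = -(-634123)*(-3)/(1396*54142) = -1*1902369/75582232 = -1902369/75582232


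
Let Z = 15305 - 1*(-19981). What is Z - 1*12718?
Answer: 22568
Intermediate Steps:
Z = 35286 (Z = 15305 + 19981 = 35286)
Z - 1*12718 = 35286 - 1*12718 = 35286 - 12718 = 22568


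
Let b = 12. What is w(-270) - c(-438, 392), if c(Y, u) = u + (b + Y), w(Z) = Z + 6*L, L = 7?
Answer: -194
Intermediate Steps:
w(Z) = 42 + Z (w(Z) = Z + 6*7 = Z + 42 = 42 + Z)
c(Y, u) = 12 + Y + u (c(Y, u) = u + (12 + Y) = 12 + Y + u)
w(-270) - c(-438, 392) = (42 - 270) - (12 - 438 + 392) = -228 - 1*(-34) = -228 + 34 = -194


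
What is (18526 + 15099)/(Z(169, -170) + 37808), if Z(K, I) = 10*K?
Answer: 33625/39498 ≈ 0.85131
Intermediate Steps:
(18526 + 15099)/(Z(169, -170) + 37808) = (18526 + 15099)/(10*169 + 37808) = 33625/(1690 + 37808) = 33625/39498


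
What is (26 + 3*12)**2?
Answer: 3844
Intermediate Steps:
(26 + 3*12)**2 = (26 + 36)**2 = 62**2 = 3844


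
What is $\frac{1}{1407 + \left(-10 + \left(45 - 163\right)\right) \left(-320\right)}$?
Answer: $\frac{1}{42367} \approx 2.3603 \cdot 10^{-5}$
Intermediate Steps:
$\frac{1}{1407 + \left(-10 + \left(45 - 163\right)\right) \left(-320\right)} = \frac{1}{1407 + \left(-10 - 118\right) \left(-320\right)} = \frac{1}{1407 - -40960} = \frac{1}{1407 + 40960} = \frac{1}{42367}$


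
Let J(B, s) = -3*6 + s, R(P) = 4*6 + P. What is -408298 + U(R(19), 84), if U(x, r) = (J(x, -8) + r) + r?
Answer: -408156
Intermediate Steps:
R(P) = 24 + P
J(B, s) = -18 + s
U(x, r) = -26 + 2*r (U(x, r) = ((-18 - 8) + r) + r = (-26 + r) + r = -26 + 2*r)
-408298 + U(R(19), 84) = -408298 + (-26 + 2*84) = -408298 + (-26 + 168) = -408298 + 142 = -408156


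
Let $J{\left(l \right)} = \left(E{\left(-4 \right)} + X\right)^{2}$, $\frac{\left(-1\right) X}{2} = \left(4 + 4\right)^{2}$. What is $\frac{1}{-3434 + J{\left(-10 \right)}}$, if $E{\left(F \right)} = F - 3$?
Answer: $\frac{1}{14791} \approx 6.7609 \cdot 10^{-5}$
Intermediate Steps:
$E{\left(F \right)} = -3 + F$
$X = -128$ ($X = - 2 \left(4 + 4\right)^{2} = - 2 \cdot 8^{2} = \left(-2\right) 64 = -128$)
$J{\left(l \right)} = 18225$ ($J{\left(l \right)} = \left(\left(-3 - 4\right) - 128\right)^{2} = \left(-7 - 128\right)^{2} = \left(-135\right)^{2} = 18225$)
$\frac{1}{-3434 + J{\left(-10 \right)}} = \frac{1}{-3434 + 18225} = \frac{1}{14791}$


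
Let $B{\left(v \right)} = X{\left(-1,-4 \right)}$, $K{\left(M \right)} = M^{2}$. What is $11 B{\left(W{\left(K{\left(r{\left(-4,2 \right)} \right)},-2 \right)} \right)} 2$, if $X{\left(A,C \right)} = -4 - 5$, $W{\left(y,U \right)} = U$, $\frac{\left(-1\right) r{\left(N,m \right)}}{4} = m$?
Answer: $-198$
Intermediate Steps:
$r{\left(N,m \right)} = - 4 m$
$X{\left(A,C \right)} = -9$ ($X{\left(A,C \right)} = -4 - 5 = -9$)
$B{\left(v \right)} = -9$
$11 B{\left(W{\left(K{\left(r{\left(-4,2 \right)} \right)},-2 \right)} \right)} 2 = 11 \left(-9\right) 2 = \left(-99\right) 2 = -198$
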